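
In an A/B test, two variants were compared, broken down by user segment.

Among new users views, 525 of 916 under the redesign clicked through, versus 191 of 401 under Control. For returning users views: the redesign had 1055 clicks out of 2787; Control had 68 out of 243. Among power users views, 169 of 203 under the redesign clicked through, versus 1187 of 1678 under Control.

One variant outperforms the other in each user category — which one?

the redesign

New users: the redesign 525/916 = 57.3%, Control 191/401 = 47.6% → the redesign
Returning users: the redesign 1055/2787 = 37.9%, Control 68/243 = 28.0% → the redesign
Power users: the redesign 169/203 = 83.3%, Control 1187/1678 = 70.7% → the redesign
The redesign has the higher rate in all 3 groups.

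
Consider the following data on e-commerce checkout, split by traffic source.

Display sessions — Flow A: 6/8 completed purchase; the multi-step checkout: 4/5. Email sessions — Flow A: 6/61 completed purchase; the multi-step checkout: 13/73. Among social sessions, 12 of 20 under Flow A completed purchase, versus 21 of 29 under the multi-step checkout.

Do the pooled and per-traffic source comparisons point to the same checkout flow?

Display: Flow A 6/8 = 75.0%, the multi-step checkout 4/5 = 80.0% → the multi-step checkout
Email: Flow A 6/61 = 9.8%, the multi-step checkout 13/73 = 17.8% → the multi-step checkout
Social: Flow A 12/20 = 60.0%, the multi-step checkout 21/29 = 72.4% → the multi-step checkout
Overall: Flow A 24/89 = 27.0%, the multi-step checkout 38/107 = 35.5% → the multi-step checkout
The multi-step checkout wins overall and in every traffic group — no reversal.

Yes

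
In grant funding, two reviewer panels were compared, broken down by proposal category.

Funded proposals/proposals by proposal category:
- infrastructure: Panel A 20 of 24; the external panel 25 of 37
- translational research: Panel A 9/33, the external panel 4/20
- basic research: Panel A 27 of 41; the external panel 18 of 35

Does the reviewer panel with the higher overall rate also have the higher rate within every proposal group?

Yes

Infrastructure: Panel A 20/24 = 83.3%, the external panel 25/37 = 67.6% → Panel A
Translational research: Panel A 9/33 = 27.3%, the external panel 4/20 = 20.0% → Panel A
Basic research: Panel A 27/41 = 65.9%, the external panel 18/35 = 51.4% → Panel A
Overall: Panel A 56/98 = 57.1%, the external panel 47/92 = 51.1% → Panel A
Panel A wins overall and in every proposal group — no reversal.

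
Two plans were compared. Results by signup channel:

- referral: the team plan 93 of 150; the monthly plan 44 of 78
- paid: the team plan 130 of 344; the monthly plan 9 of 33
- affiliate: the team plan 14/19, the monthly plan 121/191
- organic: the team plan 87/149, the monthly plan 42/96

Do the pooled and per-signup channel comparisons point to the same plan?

No

Referral: the team plan 93/150 = 62.0%, the monthly plan 44/78 = 56.4% → the team plan
Paid: the team plan 130/344 = 37.8%, the monthly plan 9/33 = 27.3% → the team plan
Affiliate: the team plan 14/19 = 73.7%, the monthly plan 121/191 = 63.4% → the team plan
Organic: the team plan 87/149 = 58.4%, the monthly plan 42/96 = 43.8% → the team plan
Overall: the team plan 324/662 = 48.9%, the monthly plan 216/398 = 54.3% → the monthly plan
The team plan wins each signup group but the monthly plan wins overall — the comparison reverses. The team plan's customers skew toward paid, which has a lower base rate.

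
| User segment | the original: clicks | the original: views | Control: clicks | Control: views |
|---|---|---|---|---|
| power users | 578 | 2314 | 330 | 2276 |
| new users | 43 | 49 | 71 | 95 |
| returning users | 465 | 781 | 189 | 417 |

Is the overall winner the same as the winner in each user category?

Power users: the original 578/2314 = 25.0%, Control 330/2276 = 14.5% → the original
New users: the original 43/49 = 87.8%, Control 71/95 = 74.7% → the original
Returning users: the original 465/781 = 59.5%, Control 189/417 = 45.3% → the original
Overall: the original 1086/3144 = 34.5%, Control 590/2788 = 21.2% → the original
The original wins overall and in every user group — no reversal.

Yes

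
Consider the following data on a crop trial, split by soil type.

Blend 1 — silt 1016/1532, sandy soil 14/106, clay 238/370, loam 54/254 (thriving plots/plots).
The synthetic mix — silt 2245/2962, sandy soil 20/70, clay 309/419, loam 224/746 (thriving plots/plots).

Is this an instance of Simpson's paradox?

No

Silt: Blend 1 1016/1532 = 66.3%, the synthetic mix 2245/2962 = 75.8% → the synthetic mix
Sandy soil: Blend 1 14/106 = 13.2%, the synthetic mix 20/70 = 28.6% → the synthetic mix
Clay: Blend 1 238/370 = 64.3%, the synthetic mix 309/419 = 73.7% → the synthetic mix
Loam: Blend 1 54/254 = 21.3%, the synthetic mix 224/746 = 30.0% → the synthetic mix
Overall: Blend 1 1322/2262 = 58.4%, the synthetic mix 2798/4197 = 66.7% → the synthetic mix
The synthetic mix wins overall and in every soil group — no reversal.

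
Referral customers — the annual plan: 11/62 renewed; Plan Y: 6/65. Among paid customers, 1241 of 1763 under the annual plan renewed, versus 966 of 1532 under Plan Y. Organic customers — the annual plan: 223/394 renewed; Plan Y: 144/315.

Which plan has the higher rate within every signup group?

Referral: the annual plan 11/62 = 17.7%, Plan Y 6/65 = 9.2% → the annual plan
Paid: the annual plan 1241/1763 = 70.4%, Plan Y 966/1532 = 63.1% → the annual plan
Organic: the annual plan 223/394 = 56.6%, Plan Y 144/315 = 45.7% → the annual plan
The annual plan has the higher rate in all 3 groups.

the annual plan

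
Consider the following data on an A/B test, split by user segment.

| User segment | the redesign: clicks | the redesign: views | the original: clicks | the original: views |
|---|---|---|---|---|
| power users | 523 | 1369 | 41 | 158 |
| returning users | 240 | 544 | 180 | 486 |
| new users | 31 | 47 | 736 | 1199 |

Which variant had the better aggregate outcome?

the original

Power users: the redesign 523/1369 = 38.2%, the original 41/158 = 25.9% → the redesign
Returning users: the redesign 240/544 = 44.1%, the original 180/486 = 37.0% → the redesign
New users: the redesign 31/47 = 66.0%, the original 736/1199 = 61.4% → the redesign
Overall: the redesign 794/1960 = 40.5%, the original 957/1843 = 51.9% → the original
(The redesign wins every user group but the original wins overall — the redesign's views skew toward the low-rate power users group.)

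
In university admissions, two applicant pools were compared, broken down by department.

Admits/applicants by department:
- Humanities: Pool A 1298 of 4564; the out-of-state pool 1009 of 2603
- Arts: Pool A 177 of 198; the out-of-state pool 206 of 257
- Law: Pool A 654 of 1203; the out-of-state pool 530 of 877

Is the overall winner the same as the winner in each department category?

Humanities: Pool A 1298/4564 = 28.4%, the out-of-state pool 1009/2603 = 38.8% → the out-of-state pool
Arts: Pool A 177/198 = 89.4%, the out-of-state pool 206/257 = 80.2% → Pool A
Law: Pool A 654/1203 = 54.4%, the out-of-state pool 530/877 = 60.4% → the out-of-state pool
Overall: Pool A 2129/5965 = 35.7%, the out-of-state pool 1745/3737 = 46.7% → the out-of-state pool
Neither sweeps: Pool A wins 1 of 3 groups, the out-of-state pool wins 2. The out-of-state pool wins overall but not every group — no Simpson reversal.

No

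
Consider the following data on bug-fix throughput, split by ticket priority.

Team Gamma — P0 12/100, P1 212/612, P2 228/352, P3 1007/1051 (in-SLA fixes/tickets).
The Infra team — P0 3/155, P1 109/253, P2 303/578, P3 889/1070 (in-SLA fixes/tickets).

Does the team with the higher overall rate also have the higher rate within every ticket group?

No

P0: Team Gamma 12/100 = 12.0%, the Infra team 3/155 = 1.9% → Team Gamma
P1: Team Gamma 212/612 = 34.6%, the Infra team 109/253 = 43.1% → the Infra team
P2: Team Gamma 228/352 = 64.8%, the Infra team 303/578 = 52.4% → Team Gamma
P3: Team Gamma 1007/1051 = 95.8%, the Infra team 889/1070 = 83.1% → Team Gamma
Overall: Team Gamma 1459/2115 = 69.0%, the Infra team 1304/2056 = 63.4% → Team Gamma
Neither sweeps: Team Gamma wins 3 of 4 groups, the Infra team wins 1. Team Gamma wins overall but not every group — no Simpson reversal.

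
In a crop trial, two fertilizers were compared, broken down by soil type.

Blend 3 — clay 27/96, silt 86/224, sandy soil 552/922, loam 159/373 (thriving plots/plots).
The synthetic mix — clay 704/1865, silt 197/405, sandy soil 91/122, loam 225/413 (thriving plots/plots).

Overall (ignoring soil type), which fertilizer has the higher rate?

Clay: Blend 3 27/96 = 28.1%, the synthetic mix 704/1865 = 37.7% → the synthetic mix
Silt: Blend 3 86/224 = 38.4%, the synthetic mix 197/405 = 48.6% → the synthetic mix
Sandy soil: Blend 3 552/922 = 59.9%, the synthetic mix 91/122 = 74.6% → the synthetic mix
Loam: Blend 3 159/373 = 42.6%, the synthetic mix 225/413 = 54.5% → the synthetic mix
Overall: Blend 3 824/1615 = 51.0%, the synthetic mix 1217/2805 = 43.4% → Blend 3
(The synthetic mix wins every soil group but Blend 3 wins overall — the synthetic mix's plots skew toward the low-rate clay group.)

Blend 3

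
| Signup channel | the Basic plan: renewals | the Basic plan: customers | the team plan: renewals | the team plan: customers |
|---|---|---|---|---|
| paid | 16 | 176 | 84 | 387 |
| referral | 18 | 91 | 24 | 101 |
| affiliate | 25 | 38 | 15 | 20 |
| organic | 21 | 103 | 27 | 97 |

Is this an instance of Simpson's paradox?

No

Paid: the Basic plan 16/176 = 9.1%, the team plan 84/387 = 21.7% → the team plan
Referral: the Basic plan 18/91 = 19.8%, the team plan 24/101 = 23.8% → the team plan
Affiliate: the Basic plan 25/38 = 65.8%, the team plan 15/20 = 75.0% → the team plan
Organic: the Basic plan 21/103 = 20.4%, the team plan 27/97 = 27.8% → the team plan
Overall: the Basic plan 80/408 = 19.6%, the team plan 150/605 = 24.8% → the team plan
The team plan wins overall and in every signup group — no reversal.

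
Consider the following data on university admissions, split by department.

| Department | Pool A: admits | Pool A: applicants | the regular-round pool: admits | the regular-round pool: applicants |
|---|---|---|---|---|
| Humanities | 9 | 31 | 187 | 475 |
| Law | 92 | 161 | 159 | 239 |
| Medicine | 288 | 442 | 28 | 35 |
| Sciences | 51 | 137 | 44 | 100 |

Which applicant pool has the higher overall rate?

Humanities: Pool A 9/31 = 29.0%, the regular-round pool 187/475 = 39.4% → the regular-round pool
Law: Pool A 92/161 = 57.1%, the regular-round pool 159/239 = 66.5% → the regular-round pool
Medicine: Pool A 288/442 = 65.2%, the regular-round pool 28/35 = 80.0% → the regular-round pool
Sciences: Pool A 51/137 = 37.2%, the regular-round pool 44/100 = 44.0% → the regular-round pool
Overall: Pool A 440/771 = 57.1%, the regular-round pool 418/849 = 49.2% → Pool A
(The regular-round pool wins every department group but Pool A wins overall — the regular-round pool's applicants skew toward the low-rate Humanities group.)

Pool A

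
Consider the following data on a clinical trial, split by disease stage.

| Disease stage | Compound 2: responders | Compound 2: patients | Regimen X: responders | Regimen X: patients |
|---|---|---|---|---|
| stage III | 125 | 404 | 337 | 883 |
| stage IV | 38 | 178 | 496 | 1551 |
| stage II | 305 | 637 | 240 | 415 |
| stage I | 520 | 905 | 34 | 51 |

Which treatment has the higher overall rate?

Compound 2

Stage III: Compound 2 125/404 = 30.9%, Regimen X 337/883 = 38.2% → Regimen X
Stage IV: Compound 2 38/178 = 21.3%, Regimen X 496/1551 = 32.0% → Regimen X
Stage II: Compound 2 305/637 = 47.9%, Regimen X 240/415 = 57.8% → Regimen X
Stage I: Compound 2 520/905 = 57.5%, Regimen X 34/51 = 66.7% → Regimen X
Overall: Compound 2 988/2124 = 46.5%, Regimen X 1107/2900 = 38.2% → Compound 2
(Regimen X wins every disease group but Compound 2 wins overall — Regimen X's patients skew toward the low-rate stage IV group.)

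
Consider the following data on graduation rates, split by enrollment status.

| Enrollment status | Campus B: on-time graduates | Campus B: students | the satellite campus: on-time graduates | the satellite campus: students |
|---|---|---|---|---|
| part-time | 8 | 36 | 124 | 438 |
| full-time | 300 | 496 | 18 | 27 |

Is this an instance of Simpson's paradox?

Yes

Part-time: Campus B 8/36 = 22.2%, the satellite campus 124/438 = 28.3% → the satellite campus
Full-time: Campus B 300/496 = 60.5%, the satellite campus 18/27 = 66.7% → the satellite campus
Overall: Campus B 308/532 = 57.9%, the satellite campus 142/465 = 30.5% → Campus B
The satellite campus wins each enrollment group but Campus B wins overall — the comparison reverses. The satellite campus's students skew toward part-time, which has a lower base rate.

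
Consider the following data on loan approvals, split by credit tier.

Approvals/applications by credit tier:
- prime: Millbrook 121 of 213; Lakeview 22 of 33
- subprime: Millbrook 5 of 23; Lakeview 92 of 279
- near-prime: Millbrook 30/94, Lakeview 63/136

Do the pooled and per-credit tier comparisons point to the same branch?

Prime: Millbrook 121/213 = 56.8%, Lakeview 22/33 = 66.7% → Lakeview
Subprime: Millbrook 5/23 = 21.7%, Lakeview 92/279 = 33.0% → Lakeview
Near-prime: Millbrook 30/94 = 31.9%, Lakeview 63/136 = 46.3% → Lakeview
Overall: Millbrook 156/330 = 47.3%, Lakeview 177/448 = 39.5% → Millbrook
Lakeview wins each credit group but Millbrook wins overall — the comparison reverses. Lakeview's applications skew toward subprime, which has a lower base rate.

No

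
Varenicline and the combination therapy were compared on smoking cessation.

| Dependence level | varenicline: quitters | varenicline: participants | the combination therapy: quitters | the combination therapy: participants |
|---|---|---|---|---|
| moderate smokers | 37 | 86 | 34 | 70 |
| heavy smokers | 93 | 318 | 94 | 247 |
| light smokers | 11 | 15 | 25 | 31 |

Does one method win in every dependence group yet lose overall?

No

Moderate smokers: varenicline 37/86 = 43.0%, the combination therapy 34/70 = 48.6% → the combination therapy
Heavy smokers: varenicline 93/318 = 29.2%, the combination therapy 94/247 = 38.1% → the combination therapy
Light smokers: varenicline 11/15 = 73.3%, the combination therapy 25/31 = 80.6% → the combination therapy
Overall: varenicline 141/419 = 33.7%, the combination therapy 153/348 = 44.0% → the combination therapy
The combination therapy wins overall and in every dependence group — no reversal.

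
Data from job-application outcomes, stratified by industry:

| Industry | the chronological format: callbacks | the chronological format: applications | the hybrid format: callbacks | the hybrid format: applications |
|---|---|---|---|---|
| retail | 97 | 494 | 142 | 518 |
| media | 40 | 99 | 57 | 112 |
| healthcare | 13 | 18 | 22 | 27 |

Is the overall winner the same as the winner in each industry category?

Retail: the chronological format 97/494 = 19.6%, the hybrid format 142/518 = 27.4% → the hybrid format
Media: the chronological format 40/99 = 40.4%, the hybrid format 57/112 = 50.9% → the hybrid format
Healthcare: the chronological format 13/18 = 72.2%, the hybrid format 22/27 = 81.5% → the hybrid format
Overall: the chronological format 150/611 = 24.5%, the hybrid format 221/657 = 33.6% → the hybrid format
The hybrid format wins overall and in every industry group — no reversal.

Yes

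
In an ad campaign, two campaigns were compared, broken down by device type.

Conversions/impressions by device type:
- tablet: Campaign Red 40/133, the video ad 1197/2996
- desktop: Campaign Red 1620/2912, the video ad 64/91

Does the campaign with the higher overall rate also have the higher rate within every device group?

Tablet: Campaign Red 40/133 = 30.1%, the video ad 1197/2996 = 40.0% → the video ad
Desktop: Campaign Red 1620/2912 = 55.6%, the video ad 64/91 = 70.3% → the video ad
Overall: Campaign Red 1660/3045 = 54.5%, the video ad 1261/3087 = 40.8% → Campaign Red
The video ad wins each device group but Campaign Red wins overall — the comparison reverses. The video ad's impressions skew toward tablet, which has a lower base rate.

No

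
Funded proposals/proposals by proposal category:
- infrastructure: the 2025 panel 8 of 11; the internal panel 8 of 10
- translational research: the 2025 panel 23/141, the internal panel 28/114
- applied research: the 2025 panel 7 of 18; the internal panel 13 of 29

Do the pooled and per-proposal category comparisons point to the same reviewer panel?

Yes

Infrastructure: the 2025 panel 8/11 = 72.7%, the internal panel 8/10 = 80.0% → the internal panel
Translational research: the 2025 panel 23/141 = 16.3%, the internal panel 28/114 = 24.6% → the internal panel
Applied research: the 2025 panel 7/18 = 38.9%, the internal panel 13/29 = 44.8% → the internal panel
Overall: the 2025 panel 38/170 = 22.4%, the internal panel 49/153 = 32.0% → the internal panel
The internal panel wins overall and in every proposal group — no reversal.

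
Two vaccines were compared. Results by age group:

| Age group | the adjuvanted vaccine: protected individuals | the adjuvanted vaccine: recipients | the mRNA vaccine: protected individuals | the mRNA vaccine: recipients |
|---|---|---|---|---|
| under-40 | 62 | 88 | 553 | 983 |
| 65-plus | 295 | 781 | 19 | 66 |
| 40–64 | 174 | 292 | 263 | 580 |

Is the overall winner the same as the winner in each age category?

Under-40: the adjuvanted vaccine 62/88 = 70.5%, the mRNA vaccine 553/983 = 56.3% → the adjuvanted vaccine
65-plus: the adjuvanted vaccine 295/781 = 37.8%, the mRNA vaccine 19/66 = 28.8% → the adjuvanted vaccine
40–64: the adjuvanted vaccine 174/292 = 59.6%, the mRNA vaccine 263/580 = 45.3% → the adjuvanted vaccine
Overall: the adjuvanted vaccine 531/1161 = 45.7%, the mRNA vaccine 835/1629 = 51.3% → the mRNA vaccine
The adjuvanted vaccine wins each age group but the mRNA vaccine wins overall — the comparison reverses. The adjuvanted vaccine's recipients skew toward 65-plus, which has a lower base rate.

No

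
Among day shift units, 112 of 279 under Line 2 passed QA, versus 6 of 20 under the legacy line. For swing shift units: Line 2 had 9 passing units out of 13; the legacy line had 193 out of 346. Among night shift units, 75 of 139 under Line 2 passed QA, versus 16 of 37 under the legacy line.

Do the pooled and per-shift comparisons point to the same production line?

No

Day shift: Line 2 112/279 = 40.1%, the legacy line 6/20 = 30.0% → Line 2
Swing shift: Line 2 9/13 = 69.2%, the legacy line 193/346 = 55.8% → Line 2
Night shift: Line 2 75/139 = 54.0%, the legacy line 16/37 = 43.2% → Line 2
Overall: Line 2 196/431 = 45.5%, the legacy line 215/403 = 53.3% → the legacy line
Line 2 wins each shift group but the legacy line wins overall — the comparison reverses. Line 2's units skew toward day shift, which has a lower base rate.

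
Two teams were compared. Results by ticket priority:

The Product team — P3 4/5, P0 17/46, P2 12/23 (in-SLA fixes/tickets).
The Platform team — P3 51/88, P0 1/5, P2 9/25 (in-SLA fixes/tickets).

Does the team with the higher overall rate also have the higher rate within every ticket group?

No

P3: the Product team 4/5 = 80.0%, the Platform team 51/88 = 58.0% → the Product team
P0: the Product team 17/46 = 37.0%, the Platform team 1/5 = 20.0% → the Product team
P2: the Product team 12/23 = 52.2%, the Platform team 9/25 = 36.0% → the Product team
Overall: the Product team 33/74 = 44.6%, the Platform team 61/118 = 51.7% → the Platform team
The Product team wins each ticket group but the Platform team wins overall — the comparison reverses. The Product team's tickets skew toward P0, which has a lower base rate.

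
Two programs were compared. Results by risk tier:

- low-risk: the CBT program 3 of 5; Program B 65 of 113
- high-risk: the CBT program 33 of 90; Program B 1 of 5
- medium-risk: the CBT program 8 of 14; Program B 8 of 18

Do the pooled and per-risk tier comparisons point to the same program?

Low-risk: the CBT program 3/5 = 60.0%, Program B 65/113 = 57.5% → the CBT program
High-risk: the CBT program 33/90 = 36.7%, Program B 1/5 = 20.0% → the CBT program
Medium-risk: the CBT program 8/14 = 57.1%, Program B 8/18 = 44.4% → the CBT program
Overall: the CBT program 44/109 = 40.4%, Program B 74/136 = 54.4% → Program B
The CBT program wins each risk group but Program B wins overall — the comparison reverses. The CBT program's participants skew toward high-risk, which has a lower base rate.

No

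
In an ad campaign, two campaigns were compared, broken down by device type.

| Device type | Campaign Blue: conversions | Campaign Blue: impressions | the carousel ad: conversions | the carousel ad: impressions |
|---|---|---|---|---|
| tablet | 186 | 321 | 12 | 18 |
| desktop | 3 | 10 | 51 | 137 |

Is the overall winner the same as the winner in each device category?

Tablet: Campaign Blue 186/321 = 57.9%, the carousel ad 12/18 = 66.7% → the carousel ad
Desktop: Campaign Blue 3/10 = 30.0%, the carousel ad 51/137 = 37.2% → the carousel ad
Overall: Campaign Blue 189/331 = 57.1%, the carousel ad 63/155 = 40.6% → Campaign Blue
The carousel ad wins each device group but Campaign Blue wins overall — the comparison reverses. The carousel ad's impressions skew toward desktop, which has a lower base rate.

No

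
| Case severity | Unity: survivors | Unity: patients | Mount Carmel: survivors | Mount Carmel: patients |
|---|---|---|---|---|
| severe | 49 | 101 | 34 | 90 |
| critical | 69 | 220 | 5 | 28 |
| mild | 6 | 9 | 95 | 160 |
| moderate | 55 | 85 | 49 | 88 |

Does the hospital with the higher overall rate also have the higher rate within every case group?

Severe: Unity 49/101 = 48.5%, Mount Carmel 34/90 = 37.8% → Unity
Critical: Unity 69/220 = 31.4%, Mount Carmel 5/28 = 17.9% → Unity
Mild: Unity 6/9 = 66.7%, Mount Carmel 95/160 = 59.4% → Unity
Moderate: Unity 55/85 = 64.7%, Mount Carmel 49/88 = 55.7% → Unity
Overall: Unity 179/415 = 43.1%, Mount Carmel 183/366 = 50.0% → Mount Carmel
Unity wins each case group but Mount Carmel wins overall — the comparison reverses. Unity's patients skew toward critical, which has a lower base rate.

No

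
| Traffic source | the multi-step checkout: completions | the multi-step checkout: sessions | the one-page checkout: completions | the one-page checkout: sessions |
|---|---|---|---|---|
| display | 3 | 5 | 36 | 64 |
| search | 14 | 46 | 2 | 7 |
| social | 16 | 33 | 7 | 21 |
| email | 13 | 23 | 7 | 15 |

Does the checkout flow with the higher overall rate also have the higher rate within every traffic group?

No

Display: the multi-step checkout 3/5 = 60.0%, the one-page checkout 36/64 = 56.2% → the multi-step checkout
Search: the multi-step checkout 14/46 = 30.4%, the one-page checkout 2/7 = 28.6% → the multi-step checkout
Social: the multi-step checkout 16/33 = 48.5%, the one-page checkout 7/21 = 33.3% → the multi-step checkout
Email: the multi-step checkout 13/23 = 56.5%, the one-page checkout 7/15 = 46.7% → the multi-step checkout
Overall: the multi-step checkout 46/107 = 43.0%, the one-page checkout 52/107 = 48.6% → the one-page checkout
The multi-step checkout wins each traffic group but the one-page checkout wins overall — the comparison reverses. The multi-step checkout's sessions skew toward search, which has a lower base rate.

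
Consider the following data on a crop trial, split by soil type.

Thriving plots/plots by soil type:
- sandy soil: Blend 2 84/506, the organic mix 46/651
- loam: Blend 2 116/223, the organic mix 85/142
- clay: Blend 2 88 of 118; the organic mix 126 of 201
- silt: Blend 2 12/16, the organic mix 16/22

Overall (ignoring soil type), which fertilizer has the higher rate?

Sandy soil: Blend 2 84/506 = 16.6%, the organic mix 46/651 = 7.1% → Blend 2
Loam: Blend 2 116/223 = 52.0%, the organic mix 85/142 = 59.9% → the organic mix
Clay: Blend 2 88/118 = 74.6%, the organic mix 126/201 = 62.7% → Blend 2
Silt: Blend 2 12/16 = 75.0%, the organic mix 16/22 = 72.7% → Blend 2
Overall: Blend 2 300/863 = 34.8%, the organic mix 273/1016 = 26.9% → Blend 2
(Neither sweeps every soil group, but Blend 2 has the higher pooled rate.)

Blend 2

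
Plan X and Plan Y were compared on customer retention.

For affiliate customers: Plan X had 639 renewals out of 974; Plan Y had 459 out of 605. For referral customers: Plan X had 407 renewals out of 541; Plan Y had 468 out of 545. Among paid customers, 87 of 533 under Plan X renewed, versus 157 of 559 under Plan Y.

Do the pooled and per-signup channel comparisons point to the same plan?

Affiliate: Plan X 639/974 = 65.6%, Plan Y 459/605 = 75.9% → Plan Y
Referral: Plan X 407/541 = 75.2%, Plan Y 468/545 = 85.9% → Plan Y
Paid: Plan X 87/533 = 16.3%, Plan Y 157/559 = 28.1% → Plan Y
Overall: Plan X 1133/2048 = 55.3%, Plan Y 1084/1709 = 63.4% → Plan Y
Plan Y wins overall and in every signup group — no reversal.

Yes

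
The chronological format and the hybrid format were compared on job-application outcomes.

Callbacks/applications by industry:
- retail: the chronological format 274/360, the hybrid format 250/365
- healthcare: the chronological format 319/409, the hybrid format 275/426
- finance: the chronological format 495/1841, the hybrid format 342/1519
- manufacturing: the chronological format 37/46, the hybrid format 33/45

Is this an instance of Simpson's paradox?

Retail: the chronological format 274/360 = 76.1%, the hybrid format 250/365 = 68.5% → the chronological format
Healthcare: the chronological format 319/409 = 78.0%, the hybrid format 275/426 = 64.6% → the chronological format
Finance: the chronological format 495/1841 = 26.9%, the hybrid format 342/1519 = 22.5% → the chronological format
Manufacturing: the chronological format 37/46 = 80.4%, the hybrid format 33/45 = 73.3% → the chronological format
Overall: the chronological format 1125/2656 = 42.4%, the hybrid format 900/2355 = 38.2% → the chronological format
The chronological format wins overall and in every industry group — no reversal.

No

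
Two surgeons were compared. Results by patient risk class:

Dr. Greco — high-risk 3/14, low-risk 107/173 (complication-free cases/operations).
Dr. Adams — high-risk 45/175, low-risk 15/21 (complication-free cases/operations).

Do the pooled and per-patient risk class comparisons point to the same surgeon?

No

High-risk: Dr. Greco 3/14 = 21.4%, Dr. Adams 45/175 = 25.7% → Dr. Adams
Low-risk: Dr. Greco 107/173 = 61.8%, Dr. Adams 15/21 = 71.4% → Dr. Adams
Overall: Dr. Greco 110/187 = 58.8%, Dr. Adams 60/196 = 30.6% → Dr. Greco
Dr. Adams wins each patient risk group but Dr. Greco wins overall — the comparison reverses. Dr. Adams's operations skew toward high-risk, which has a lower base rate.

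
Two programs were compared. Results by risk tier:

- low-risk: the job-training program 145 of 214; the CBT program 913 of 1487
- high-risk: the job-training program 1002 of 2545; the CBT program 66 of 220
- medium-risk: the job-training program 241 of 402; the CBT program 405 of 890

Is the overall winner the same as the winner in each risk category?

No

Low-risk: the job-training program 145/214 = 67.8%, the CBT program 913/1487 = 61.4% → the job-training program
High-risk: the job-training program 1002/2545 = 39.4%, the CBT program 66/220 = 30.0% → the job-training program
Medium-risk: the job-training program 241/402 = 60.0%, the CBT program 405/890 = 45.5% → the job-training program
Overall: the job-training program 1388/3161 = 43.9%, the CBT program 1384/2597 = 53.3% → the CBT program
The job-training program wins each risk group but the CBT program wins overall — the comparison reverses. The job-training program's participants skew toward high-risk, which has a lower base rate.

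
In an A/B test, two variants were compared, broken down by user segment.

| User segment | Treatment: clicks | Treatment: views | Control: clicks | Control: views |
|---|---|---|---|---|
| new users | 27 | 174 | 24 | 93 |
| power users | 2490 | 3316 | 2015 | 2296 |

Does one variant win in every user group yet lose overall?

No

New users: Treatment 27/174 = 15.5%, Control 24/93 = 25.8% → Control
Power users: Treatment 2490/3316 = 75.1%, Control 2015/2296 = 87.8% → Control
Overall: Treatment 2517/3490 = 72.1%, Control 2039/2389 = 85.3% → Control
Control wins overall and in every user group — no reversal.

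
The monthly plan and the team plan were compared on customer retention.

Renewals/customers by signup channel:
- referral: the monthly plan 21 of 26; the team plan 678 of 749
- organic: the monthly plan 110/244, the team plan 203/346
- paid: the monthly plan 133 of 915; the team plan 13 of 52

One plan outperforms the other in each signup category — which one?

the team plan

Referral: the monthly plan 21/26 = 80.8%, the team plan 678/749 = 90.5% → the team plan
Organic: the monthly plan 110/244 = 45.1%, the team plan 203/346 = 58.7% → the team plan
Paid: the monthly plan 133/915 = 14.5%, the team plan 13/52 = 25.0% → the team plan
The team plan has the higher rate in all 3 groups.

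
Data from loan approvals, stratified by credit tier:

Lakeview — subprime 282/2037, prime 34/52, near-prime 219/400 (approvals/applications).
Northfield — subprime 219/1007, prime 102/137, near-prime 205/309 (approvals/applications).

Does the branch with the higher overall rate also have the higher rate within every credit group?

Subprime: Lakeview 282/2037 = 13.8%, Northfield 219/1007 = 21.7% → Northfield
Prime: Lakeview 34/52 = 65.4%, Northfield 102/137 = 74.5% → Northfield
Near-prime: Lakeview 219/400 = 54.8%, Northfield 205/309 = 66.3% → Northfield
Overall: Lakeview 535/2489 = 21.5%, Northfield 526/1453 = 36.2% → Northfield
Northfield wins overall and in every credit group — no reversal.

Yes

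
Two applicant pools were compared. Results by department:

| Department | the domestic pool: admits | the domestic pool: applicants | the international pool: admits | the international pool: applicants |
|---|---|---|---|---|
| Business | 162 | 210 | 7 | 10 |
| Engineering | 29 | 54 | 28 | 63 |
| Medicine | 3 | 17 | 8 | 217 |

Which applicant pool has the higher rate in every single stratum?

Business: the domestic pool 162/210 = 77.1%, the international pool 7/10 = 70.0% → the domestic pool
Engineering: the domestic pool 29/54 = 53.7%, the international pool 28/63 = 44.4% → the domestic pool
Medicine: the domestic pool 3/17 = 17.6%, the international pool 8/217 = 3.7% → the domestic pool
The domestic pool has the higher rate in all 3 groups.

the domestic pool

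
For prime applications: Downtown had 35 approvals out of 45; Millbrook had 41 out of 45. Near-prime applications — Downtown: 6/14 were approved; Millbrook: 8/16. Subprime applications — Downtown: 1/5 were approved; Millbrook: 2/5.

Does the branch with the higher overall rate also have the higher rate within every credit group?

Prime: Downtown 35/45 = 77.8%, Millbrook 41/45 = 91.1% → Millbrook
Near-prime: Downtown 6/14 = 42.9%, Millbrook 8/16 = 50.0% → Millbrook
Subprime: Downtown 1/5 = 20.0%, Millbrook 2/5 = 40.0% → Millbrook
Overall: Downtown 42/64 = 65.6%, Millbrook 51/66 = 77.3% → Millbrook
Millbrook wins overall and in every credit group — no reversal.

Yes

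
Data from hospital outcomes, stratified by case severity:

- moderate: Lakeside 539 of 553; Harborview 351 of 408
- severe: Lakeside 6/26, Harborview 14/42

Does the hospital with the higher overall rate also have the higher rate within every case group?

Moderate: Lakeside 539/553 = 97.5%, Harborview 351/408 = 86.0% → Lakeside
Severe: Lakeside 6/26 = 23.1%, Harborview 14/42 = 33.3% → Harborview
Overall: Lakeside 545/579 = 94.1%, Harborview 365/450 = 81.1% → Lakeside
Neither sweeps: Lakeside wins 1 of 2 groups, Harborview wins 1. Lakeside wins overall but not every group — no Simpson reversal.

No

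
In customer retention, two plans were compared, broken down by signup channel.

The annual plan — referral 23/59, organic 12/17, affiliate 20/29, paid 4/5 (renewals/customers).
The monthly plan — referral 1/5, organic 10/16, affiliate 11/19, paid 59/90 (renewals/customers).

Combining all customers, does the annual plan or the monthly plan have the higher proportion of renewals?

Referral: the annual plan 23/59 = 39.0%, the monthly plan 1/5 = 20.0% → the annual plan
Organic: the annual plan 12/17 = 70.6%, the monthly plan 10/16 = 62.5% → the annual plan
Affiliate: the annual plan 20/29 = 69.0%, the monthly plan 11/19 = 57.9% → the annual plan
Paid: the annual plan 4/5 = 80.0%, the monthly plan 59/90 = 65.6% → the annual plan
Overall: the annual plan 59/110 = 53.6%, the monthly plan 81/130 = 62.3% → the monthly plan
(The annual plan wins every signup group but the monthly plan wins overall — the annual plan's customers skew toward the low-rate referral group.)

the monthly plan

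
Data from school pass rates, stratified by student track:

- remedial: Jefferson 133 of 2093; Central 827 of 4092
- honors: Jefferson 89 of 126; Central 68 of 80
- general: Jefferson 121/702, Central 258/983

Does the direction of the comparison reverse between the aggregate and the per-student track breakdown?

Remedial: Jefferson 133/2093 = 6.4%, Central 827/4092 = 20.2% → Central
Honors: Jefferson 89/126 = 70.6%, Central 68/80 = 85.0% → Central
General: Jefferson 121/702 = 17.2%, Central 258/983 = 26.2% → Central
Overall: Jefferson 343/2921 = 11.7%, Central 1153/5155 = 22.4% → Central
Central wins overall and in every student group — no reversal.

No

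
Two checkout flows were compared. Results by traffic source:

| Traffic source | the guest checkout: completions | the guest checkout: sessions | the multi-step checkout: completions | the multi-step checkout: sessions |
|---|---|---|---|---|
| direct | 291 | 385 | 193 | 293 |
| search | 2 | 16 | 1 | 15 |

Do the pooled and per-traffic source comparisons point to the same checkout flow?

Direct: the guest checkout 291/385 = 75.6%, the multi-step checkout 193/293 = 65.9% → the guest checkout
Search: the guest checkout 2/16 = 12.5%, the multi-step checkout 1/15 = 6.7% → the guest checkout
Overall: the guest checkout 293/401 = 73.1%, the multi-step checkout 194/308 = 63.0% → the guest checkout
The guest checkout wins overall and in every traffic group — no reversal.

Yes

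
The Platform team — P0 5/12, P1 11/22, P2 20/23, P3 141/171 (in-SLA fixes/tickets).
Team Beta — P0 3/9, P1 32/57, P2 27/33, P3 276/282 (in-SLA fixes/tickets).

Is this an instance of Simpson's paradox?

No

P0: the Platform team 5/12 = 41.7%, Team Beta 3/9 = 33.3% → the Platform team
P1: the Platform team 11/22 = 50.0%, Team Beta 32/57 = 56.1% → Team Beta
P2: the Platform team 20/23 = 87.0%, Team Beta 27/33 = 81.8% → the Platform team
P3: the Platform team 141/171 = 82.5%, Team Beta 276/282 = 97.9% → Team Beta
Overall: the Platform team 177/228 = 77.6%, Team Beta 338/381 = 88.7% → Team Beta
Neither sweeps: the Platform team wins 2 of 4 groups, Team Beta wins 2. Team Beta wins overall but not every group — no Simpson reversal.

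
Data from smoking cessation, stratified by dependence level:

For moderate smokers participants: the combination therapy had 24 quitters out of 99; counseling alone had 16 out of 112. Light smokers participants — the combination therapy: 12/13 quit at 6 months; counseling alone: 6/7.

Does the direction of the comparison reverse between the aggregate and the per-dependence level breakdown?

Moderate smokers: the combination therapy 24/99 = 24.2%, counseling alone 16/112 = 14.3% → the combination therapy
Light smokers: the combination therapy 12/13 = 92.3%, counseling alone 6/7 = 85.7% → the combination therapy
Overall: the combination therapy 36/112 = 32.1%, counseling alone 22/119 = 18.5% → the combination therapy
The combination therapy wins overall and in every dependence group — no reversal.

No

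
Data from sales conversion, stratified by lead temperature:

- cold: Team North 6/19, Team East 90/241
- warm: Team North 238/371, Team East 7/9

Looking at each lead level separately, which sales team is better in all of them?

Cold: Team North 6/19 = 31.6%, Team East 90/241 = 37.3% → Team East
Warm: Team North 238/371 = 64.2%, Team East 7/9 = 77.8% → Team East
Team East has the higher rate in both groups.

Team East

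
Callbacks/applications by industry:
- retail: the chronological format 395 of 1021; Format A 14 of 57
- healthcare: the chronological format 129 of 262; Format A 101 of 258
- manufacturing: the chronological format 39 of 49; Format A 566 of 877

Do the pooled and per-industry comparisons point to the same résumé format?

Retail: the chronological format 395/1021 = 38.7%, Format A 14/57 = 24.6% → the chronological format
Healthcare: the chronological format 129/262 = 49.2%, Format A 101/258 = 39.1% → the chronological format
Manufacturing: the chronological format 39/49 = 79.6%, Format A 566/877 = 64.5% → the chronological format
Overall: the chronological format 563/1332 = 42.3%, Format A 681/1192 = 57.1% → Format A
The chronological format wins each industry group but Format A wins overall — the comparison reverses. The chronological format's applications skew toward retail, which has a lower base rate.

No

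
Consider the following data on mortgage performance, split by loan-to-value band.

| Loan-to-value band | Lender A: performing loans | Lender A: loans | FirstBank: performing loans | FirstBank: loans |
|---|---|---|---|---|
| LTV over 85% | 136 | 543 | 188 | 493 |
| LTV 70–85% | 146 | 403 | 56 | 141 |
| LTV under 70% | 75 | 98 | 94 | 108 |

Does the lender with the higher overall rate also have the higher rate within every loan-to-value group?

LTV over 85%: Lender A 136/543 = 25.0%, FirstBank 188/493 = 38.1% → FirstBank
LTV 70–85%: Lender A 146/403 = 36.2%, FirstBank 56/141 = 39.7% → FirstBank
LTV under 70%: Lender A 75/98 = 76.5%, FirstBank 94/108 = 87.0% → FirstBank
Overall: Lender A 357/1044 = 34.2%, FirstBank 338/742 = 45.6% → FirstBank
FirstBank wins overall and in every loan-to-value group — no reversal.

Yes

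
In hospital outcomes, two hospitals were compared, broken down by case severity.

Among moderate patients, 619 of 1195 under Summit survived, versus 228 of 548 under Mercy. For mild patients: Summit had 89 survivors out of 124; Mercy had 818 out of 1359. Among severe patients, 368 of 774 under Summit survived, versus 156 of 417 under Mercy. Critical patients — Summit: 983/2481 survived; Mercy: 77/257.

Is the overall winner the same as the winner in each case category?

Moderate: Summit 619/1195 = 51.8%, Mercy 228/548 = 41.6% → Summit
Mild: Summit 89/124 = 71.8%, Mercy 818/1359 = 60.2% → Summit
Severe: Summit 368/774 = 47.5%, Mercy 156/417 = 37.4% → Summit
Critical: Summit 983/2481 = 39.6%, Mercy 77/257 = 30.0% → Summit
Overall: Summit 2059/4574 = 45.0%, Mercy 1279/2581 = 49.6% → Mercy
Summit wins each case group but Mercy wins overall — the comparison reverses. Summit's patients skew toward critical, which has a lower base rate.

No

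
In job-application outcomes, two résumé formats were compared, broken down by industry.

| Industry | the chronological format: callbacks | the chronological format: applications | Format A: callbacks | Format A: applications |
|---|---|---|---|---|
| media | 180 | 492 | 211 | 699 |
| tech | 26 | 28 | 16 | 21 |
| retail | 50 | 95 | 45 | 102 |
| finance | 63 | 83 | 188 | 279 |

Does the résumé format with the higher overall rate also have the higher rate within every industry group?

Media: the chronological format 180/492 = 36.6%, Format A 211/699 = 30.2% → the chronological format
Tech: the chronological format 26/28 = 92.9%, Format A 16/21 = 76.2% → the chronological format
Retail: the chronological format 50/95 = 52.6%, Format A 45/102 = 44.1% → the chronological format
Finance: the chronological format 63/83 = 75.9%, Format A 188/279 = 67.4% → the chronological format
Overall: the chronological format 319/698 = 45.7%, Format A 460/1101 = 41.8% → the chronological format
The chronological format wins overall and in every industry group — no reversal.

Yes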